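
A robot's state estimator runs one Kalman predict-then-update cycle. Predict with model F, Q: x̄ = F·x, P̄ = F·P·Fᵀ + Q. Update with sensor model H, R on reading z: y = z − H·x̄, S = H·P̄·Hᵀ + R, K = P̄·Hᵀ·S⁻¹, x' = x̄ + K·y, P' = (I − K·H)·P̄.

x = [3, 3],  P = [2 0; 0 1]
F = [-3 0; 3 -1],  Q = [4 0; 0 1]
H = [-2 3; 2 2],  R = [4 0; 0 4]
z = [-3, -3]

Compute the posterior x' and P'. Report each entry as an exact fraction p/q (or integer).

x' = [-408/853, -1035/853]
P' = [399/853 40/853; 40/853 252/853]

x̄ = F·x = [-9, 6]
P̄ = F·P·Fᵀ + Q = [22 -18; -18 20]
y = z − H·x̄ = [-39, 3]
S = H·P̄·Hᵀ + R = [488 -4; -4 28]
K = P̄·Hᵀ·S⁻¹ = [-339/1706 439/1706; 169/853 146/853]
x' = x̄ + K·y = [-408/853, -1035/853]
P' = (I − K·H)·P̄ = [399/853 40/853; 40/853 252/853]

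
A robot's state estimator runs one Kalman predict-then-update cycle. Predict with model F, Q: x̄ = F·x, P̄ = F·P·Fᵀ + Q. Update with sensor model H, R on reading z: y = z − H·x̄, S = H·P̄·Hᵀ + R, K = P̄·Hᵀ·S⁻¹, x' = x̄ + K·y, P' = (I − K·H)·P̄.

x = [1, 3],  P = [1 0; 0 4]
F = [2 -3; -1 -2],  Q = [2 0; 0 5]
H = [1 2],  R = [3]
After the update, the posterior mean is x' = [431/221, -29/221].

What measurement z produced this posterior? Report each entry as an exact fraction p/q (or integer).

z = [2]

x̄ = F·x = [-7, -7]
P̄ = F·P·Fᵀ + Q = [42 22; 22 22]
S = H·P̄·Hᵀ + R = [221]
K = P̄·Hᵀ·S⁻¹ = [86/221; 66/221]
x' − x̄ = [1978/221, 1518/221] = K·y
y = (KᵀK)⁻¹·Kᵀ·(x' − x̄) = [23]
z = y + H·x̄ = [23] + [-21] = [2]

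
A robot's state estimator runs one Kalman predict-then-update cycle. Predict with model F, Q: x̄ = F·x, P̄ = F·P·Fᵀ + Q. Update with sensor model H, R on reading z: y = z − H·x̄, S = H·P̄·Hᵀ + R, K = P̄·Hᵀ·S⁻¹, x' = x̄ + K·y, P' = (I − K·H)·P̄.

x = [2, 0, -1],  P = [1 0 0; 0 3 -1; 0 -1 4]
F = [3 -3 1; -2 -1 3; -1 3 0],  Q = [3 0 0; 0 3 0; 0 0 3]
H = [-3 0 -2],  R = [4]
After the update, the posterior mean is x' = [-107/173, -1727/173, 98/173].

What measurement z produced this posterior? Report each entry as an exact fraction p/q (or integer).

x̄ = F·x = [5, -7, -2]
P̄ = F·P·Fᵀ + Q = [49 25 -33; 25 52 -16; -33 -16 31]
S = H·P̄·Hᵀ + R = [173]
K = P̄·Hᵀ·S⁻¹ = [-81/173; -43/173; 37/173]
x' − x̄ = [-972/173, -516/173, 444/173] = K·y
y = (KᵀK)⁻¹·Kᵀ·(x' − x̄) = [12]
z = y + H·x̄ = [12] + [-11] = [1]

z = [1]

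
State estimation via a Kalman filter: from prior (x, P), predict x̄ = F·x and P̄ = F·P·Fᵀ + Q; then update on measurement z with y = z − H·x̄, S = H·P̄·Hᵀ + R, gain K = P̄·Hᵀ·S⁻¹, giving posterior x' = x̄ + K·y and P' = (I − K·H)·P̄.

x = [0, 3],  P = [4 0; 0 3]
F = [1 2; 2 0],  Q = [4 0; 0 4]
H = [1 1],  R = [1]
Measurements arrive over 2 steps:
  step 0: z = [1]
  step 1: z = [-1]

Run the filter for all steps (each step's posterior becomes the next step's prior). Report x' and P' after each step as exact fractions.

step 0: x' = [202/57, -140/57], P' = [356/57 -328/57; -328/57 356/57]
step 1: x' = [-2294/1205, 1472/1205], P' = [14552/1205 -14456/1205; -14456/1205 15508/1205]

step 0: x̄ = F·x = [6, 0]
step 0: P̄ = F·P·Fᵀ + Q = [20 8; 8 20]
step 0: y = z − H·x̄ = [-5]
step 0: S = H·P̄·Hᵀ + R = [57]
step 0: K = P̄·Hᵀ·S⁻¹ = [28/57; 28/57]
step 0: x' = x̄ + K·y = [202/57, -140/57]
step 0: P' = (I − K·H)·P̄ = [356/57 -328/57; -328/57 356/57]
step 1: x̄ = F·x = [-26/19, 404/57]
step 1: P̄ = F·P·Fᵀ + Q = [232/19 -200/19; -200/19 1652/57]
step 1: y = z − H·x̄ = [-383/57]
step 1: S = H·P̄·Hᵀ + R = [1205/57]
step 1: K = P̄·Hᵀ·S⁻¹ = [96/1205; 1052/1205]
step 1: x' = x̄ + K·y = [-2294/1205, 1472/1205]
step 1: P' = (I − K·H)·P̄ = [14552/1205 -14456/1205; -14456/1205 15508/1205]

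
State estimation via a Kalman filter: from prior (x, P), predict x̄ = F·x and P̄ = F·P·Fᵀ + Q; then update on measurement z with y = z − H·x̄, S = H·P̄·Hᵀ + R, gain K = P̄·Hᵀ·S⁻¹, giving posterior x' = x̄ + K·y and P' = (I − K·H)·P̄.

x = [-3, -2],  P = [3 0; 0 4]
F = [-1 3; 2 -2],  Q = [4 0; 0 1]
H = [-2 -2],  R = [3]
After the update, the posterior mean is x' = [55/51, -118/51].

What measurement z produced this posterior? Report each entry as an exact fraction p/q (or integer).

x̄ = F·x = [-3, -2]
P̄ = F·P·Fᵀ + Q = [43 -30; -30 29]
S = H·P̄·Hᵀ + R = [51]
K = P̄·Hᵀ·S⁻¹ = [-26/51; 2/51]
x' − x̄ = [208/51, -16/51] = K·y
y = (KᵀK)⁻¹·Kᵀ·(x' − x̄) = [-8]
z = y + H·x̄ = [-8] + [10] = [2]

z = [2]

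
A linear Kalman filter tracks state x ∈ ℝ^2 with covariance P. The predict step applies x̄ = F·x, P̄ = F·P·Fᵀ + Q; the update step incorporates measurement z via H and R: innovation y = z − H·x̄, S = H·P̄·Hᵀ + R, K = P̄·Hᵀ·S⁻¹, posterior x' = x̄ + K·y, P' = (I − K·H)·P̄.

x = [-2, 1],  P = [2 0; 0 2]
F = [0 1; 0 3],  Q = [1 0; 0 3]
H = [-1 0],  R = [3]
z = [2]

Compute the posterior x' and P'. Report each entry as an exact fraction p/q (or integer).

x' = [-1/2, 0]
P' = [3/2 3; 3 15]

x̄ = F·x = [1, 3]
P̄ = F·P·Fᵀ + Q = [3 6; 6 21]
y = z − H·x̄ = [3]
S = H·P̄·Hᵀ + R = [6]
K = P̄·Hᵀ·S⁻¹ = [-1/2; -1]
x' = x̄ + K·y = [-1/2, 0]
P' = (I − K·H)·P̄ = [3/2 3; 3 15]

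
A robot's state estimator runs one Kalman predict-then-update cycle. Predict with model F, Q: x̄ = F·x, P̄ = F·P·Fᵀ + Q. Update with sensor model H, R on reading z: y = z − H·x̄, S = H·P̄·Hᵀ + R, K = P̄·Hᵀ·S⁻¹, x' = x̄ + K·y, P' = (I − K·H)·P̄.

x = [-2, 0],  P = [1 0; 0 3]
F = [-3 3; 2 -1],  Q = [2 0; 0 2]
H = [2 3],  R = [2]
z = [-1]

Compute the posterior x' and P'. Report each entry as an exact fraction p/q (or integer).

x̄ = F·x = [6, -4]
P̄ = F·P·Fᵀ + Q = [38 -15; -15 9]
y = z − H·x̄ = [-1]
S = H·P̄·Hᵀ + R = [55]
K = P̄·Hᵀ·S⁻¹ = [31/55; -3/55]
x' = x̄ + K·y = [299/55, -217/55]
P' = (I − K·H)·P̄ = [1129/55 -732/55; -732/55 486/55]

x' = [299/55, -217/55]
P' = [1129/55 -732/55; -732/55 486/55]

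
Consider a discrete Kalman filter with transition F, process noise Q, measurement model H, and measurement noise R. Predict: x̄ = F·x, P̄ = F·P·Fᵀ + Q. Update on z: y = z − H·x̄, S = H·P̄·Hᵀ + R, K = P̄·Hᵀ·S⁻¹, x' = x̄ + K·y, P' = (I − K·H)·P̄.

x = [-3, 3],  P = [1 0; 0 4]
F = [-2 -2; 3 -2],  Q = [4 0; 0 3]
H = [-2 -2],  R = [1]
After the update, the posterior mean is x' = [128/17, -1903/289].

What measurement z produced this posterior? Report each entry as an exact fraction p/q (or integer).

z = [-2]

x̄ = F·x = [0, -15]
P̄ = F·P·Fᵀ + Q = [24 10; 10 28]
S = H·P̄·Hᵀ + R = [289]
K = P̄·Hᵀ·S⁻¹ = [-4/17; -76/289]
x' − x̄ = [128/17, 2432/289] = K·y
y = (KᵀK)⁻¹·Kᵀ·(x' − x̄) = [-32]
z = y + H·x̄ = [-32] + [30] = [-2]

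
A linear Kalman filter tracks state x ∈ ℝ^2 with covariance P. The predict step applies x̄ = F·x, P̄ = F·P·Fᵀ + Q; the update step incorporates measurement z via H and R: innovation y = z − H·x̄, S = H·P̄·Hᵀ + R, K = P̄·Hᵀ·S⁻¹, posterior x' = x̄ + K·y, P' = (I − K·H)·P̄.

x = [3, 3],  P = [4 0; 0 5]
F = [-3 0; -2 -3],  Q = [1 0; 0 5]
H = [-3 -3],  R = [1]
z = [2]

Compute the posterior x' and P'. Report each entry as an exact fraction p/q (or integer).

x̄ = F·x = [-9, -15]
P̄ = F·P·Fᵀ + Q = [37 24; 24 66]
y = z − H·x̄ = [-70]
S = H·P̄·Hᵀ + R = [1360]
K = P̄·Hᵀ·S⁻¹ = [-183/1360; -27/136]
x' = x̄ + K·y = [57/136, -75/68]
P' = (I − K·H)·P̄ = [16831/1360 -1677/136; -1677/136 843/68]

x' = [57/136, -75/68]
P' = [16831/1360 -1677/136; -1677/136 843/68]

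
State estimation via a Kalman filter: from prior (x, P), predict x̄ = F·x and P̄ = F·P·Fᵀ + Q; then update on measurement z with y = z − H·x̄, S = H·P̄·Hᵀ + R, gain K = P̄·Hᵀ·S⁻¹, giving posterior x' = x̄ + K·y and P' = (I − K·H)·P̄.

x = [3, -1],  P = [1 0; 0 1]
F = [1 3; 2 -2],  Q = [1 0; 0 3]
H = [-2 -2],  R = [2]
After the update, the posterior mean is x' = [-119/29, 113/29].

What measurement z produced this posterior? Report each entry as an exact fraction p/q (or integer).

z = [1]

x̄ = F·x = [0, 8]
P̄ = F·P·Fᵀ + Q = [11 -4; -4 11]
S = H·P̄·Hᵀ + R = [58]
K = P̄·Hᵀ·S⁻¹ = [-7/29; -7/29]
x' − x̄ = [-119/29, -119/29] = K·y
y = (KᵀK)⁻¹·Kᵀ·(x' − x̄) = [17]
z = y + H·x̄ = [17] + [-16] = [1]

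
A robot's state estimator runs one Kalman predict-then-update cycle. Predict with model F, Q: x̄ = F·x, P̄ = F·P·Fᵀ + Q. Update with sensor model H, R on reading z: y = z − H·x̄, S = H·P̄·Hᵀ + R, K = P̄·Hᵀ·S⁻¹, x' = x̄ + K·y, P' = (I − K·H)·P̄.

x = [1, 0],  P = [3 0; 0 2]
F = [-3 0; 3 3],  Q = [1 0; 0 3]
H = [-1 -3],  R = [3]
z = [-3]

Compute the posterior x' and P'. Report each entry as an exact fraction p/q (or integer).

x̄ = F·x = [-3, 3]
P̄ = F·P·Fᵀ + Q = [28 -27; -27 48]
y = z − H·x̄ = [3]
S = H·P̄·Hᵀ + R = [301]
K = P̄·Hᵀ·S⁻¹ = [53/301; -117/301]
x' = x̄ + K·y = [-744/301, 552/301]
P' = (I − K·H)·P̄ = [5619/301 -1926/301; -1926/301 759/301]

x' = [-744/301, 552/301]
P' = [5619/301 -1926/301; -1926/301 759/301]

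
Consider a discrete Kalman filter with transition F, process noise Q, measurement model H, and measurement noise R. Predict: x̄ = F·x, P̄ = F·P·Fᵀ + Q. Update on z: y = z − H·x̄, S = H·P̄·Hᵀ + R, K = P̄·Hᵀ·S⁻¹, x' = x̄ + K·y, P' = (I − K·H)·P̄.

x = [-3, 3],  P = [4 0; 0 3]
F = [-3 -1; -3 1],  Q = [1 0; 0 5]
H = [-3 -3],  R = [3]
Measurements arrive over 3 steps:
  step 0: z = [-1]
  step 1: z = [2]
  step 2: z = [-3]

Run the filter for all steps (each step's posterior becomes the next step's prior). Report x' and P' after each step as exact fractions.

step 0: x̄ = F·x = [6, 12]
step 0: P̄ = F·P·Fᵀ + Q = [40 33; 33 44]
step 0: y = z − H·x̄ = [53]
step 0: S = H·P̄·Hᵀ + R = [1353]
step 0: K = P̄·Hᵀ·S⁻¹ = [-73/451; -7/41]
step 0: x' = x̄ + K·y = [-1163/451, 121/41]
step 0: P' = (I − K·H)·P̄ = [2053/451 -180/41; -180/41 187/41]
step 1: x̄ = F·x = [2158/451, 4820/451]
step 1: P̄ = F·P·Fᵀ + Q = [9105/451 16420/451; 16420/451 34669/451]
step 1: y = z − H·x̄ = [21836/451]
step 1: S = H·P̄·Hᵀ + R = [690879/451]
step 1: K = P̄·Hᵀ·S⁻¹ = [-25525/230293; -51089/230293]
step 1: x' = x̄ + K·y = [-133906/230293, -12344/230293]
step 1: P' = (I − K·H)·P̄ = [315390/230293 -289865/230293; -289865/230293 340954/230293]
step 2: x̄ = F·x = [414062/230293, 389374/230293]
step 2: P̄ = F·P·Fᵀ + Q = [1670567/230293 2497556/230293; 2497556/230293 6070119/230293]
step 2: y = z − H·x̄ = [1719429/230293]
step 2: S = H·P̄·Hᵀ + R = [115313061/230293]
step 2: K = P̄·Hᵀ·S⁻¹ = [-4168123/38437687; -8567675/38437687]
step 2: x' = x̄ + K·y = [37989839/38437687, 1020991/38437687]
step 2: P' = (I − K·H)·P̄ = [52511294/38437687 -48343171/38437687; -48343171/38437687 56910846/38437687]

step 0: x' = [-1163/451, 121/41], P' = [2053/451 -180/41; -180/41 187/41]
step 1: x' = [-133906/230293, -12344/230293], P' = [315390/230293 -289865/230293; -289865/230293 340954/230293]
step 2: x' = [37989839/38437687, 1020991/38437687], P' = [52511294/38437687 -48343171/38437687; -48343171/38437687 56910846/38437687]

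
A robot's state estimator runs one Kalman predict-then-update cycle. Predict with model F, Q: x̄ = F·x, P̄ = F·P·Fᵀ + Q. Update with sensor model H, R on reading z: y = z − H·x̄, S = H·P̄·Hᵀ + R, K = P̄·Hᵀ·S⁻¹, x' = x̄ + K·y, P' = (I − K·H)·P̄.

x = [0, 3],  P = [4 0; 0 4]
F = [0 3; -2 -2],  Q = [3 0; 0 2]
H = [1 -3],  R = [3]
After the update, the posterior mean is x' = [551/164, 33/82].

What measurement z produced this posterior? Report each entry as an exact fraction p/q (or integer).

z = [2]

x̄ = F·x = [9, -6]
P̄ = F·P·Fᵀ + Q = [39 -24; -24 34]
S = H·P̄·Hᵀ + R = [492]
K = P̄·Hᵀ·S⁻¹ = [37/164; -21/82]
x' − x̄ = [-925/164, 525/82] = K·y
y = (KᵀK)⁻¹·Kᵀ·(x' − x̄) = [-25]
z = y + H·x̄ = [-25] + [27] = [2]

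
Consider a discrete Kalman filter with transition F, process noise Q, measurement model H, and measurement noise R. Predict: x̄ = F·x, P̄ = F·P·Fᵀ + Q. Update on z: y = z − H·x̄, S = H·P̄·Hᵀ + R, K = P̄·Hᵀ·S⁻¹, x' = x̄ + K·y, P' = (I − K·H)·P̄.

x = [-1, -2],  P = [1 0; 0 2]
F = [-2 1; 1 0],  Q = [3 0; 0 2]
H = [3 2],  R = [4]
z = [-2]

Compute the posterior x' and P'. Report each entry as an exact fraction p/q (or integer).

x' = [0, -1]
P' = [128/73 -2; -2 3]

x̄ = F·x = [0, -1]
P̄ = F·P·Fᵀ + Q = [9 -2; -2 3]
y = z − H·x̄ = [0]
S = H·P̄·Hᵀ + R = [73]
K = P̄·Hᵀ·S⁻¹ = [23/73; 0]
x' = x̄ + K·y = [0, -1]
P' = (I − K·H)·P̄ = [128/73 -2; -2 3]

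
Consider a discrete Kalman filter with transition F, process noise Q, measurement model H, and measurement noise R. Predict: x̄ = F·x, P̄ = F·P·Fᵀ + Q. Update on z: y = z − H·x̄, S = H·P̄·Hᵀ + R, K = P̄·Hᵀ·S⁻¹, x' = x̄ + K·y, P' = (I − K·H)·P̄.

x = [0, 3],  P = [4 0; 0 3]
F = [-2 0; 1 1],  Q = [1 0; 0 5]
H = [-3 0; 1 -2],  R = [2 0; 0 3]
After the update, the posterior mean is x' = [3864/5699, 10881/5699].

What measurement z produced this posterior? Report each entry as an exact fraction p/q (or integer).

x̄ = F·x = [0, 3]
P̄ = F·P·Fᵀ + Q = [17 -8; -8 12]
S = H·P̄·Hᵀ + R = [155 -99; -99 100]
K = P̄·Hᵀ·S⁻¹ = [-1833/5699 66/5699; -768/5699 -2584/5699]
x' − x̄ = [3864/5699, -6216/5699] = K·y
y = (KᵀK)⁻¹·Kᵀ·(x' − x̄) = [-2, 3]
z = y + H·x̄ = [-2, 3] + [0, -6] = [-2, -3]

z = [-2, -3]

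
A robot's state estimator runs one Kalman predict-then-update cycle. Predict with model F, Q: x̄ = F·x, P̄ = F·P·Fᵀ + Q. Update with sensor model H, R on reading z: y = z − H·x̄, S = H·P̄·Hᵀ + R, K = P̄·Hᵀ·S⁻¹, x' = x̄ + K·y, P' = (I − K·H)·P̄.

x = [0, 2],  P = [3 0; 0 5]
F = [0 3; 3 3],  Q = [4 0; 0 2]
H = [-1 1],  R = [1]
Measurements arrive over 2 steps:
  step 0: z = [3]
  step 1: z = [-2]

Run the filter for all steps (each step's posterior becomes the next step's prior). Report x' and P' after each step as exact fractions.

step 0: x' = [96/17, 291/34], P' = [825/17 823/17; 823/17 1675/34]
step 1: x' = [29/4, 217/41], P' = [5043/184 2611/92; 2611/92 28621/943]

step 0: x̄ = F·x = [6, 6]
step 0: P̄ = F·P·Fᵀ + Q = [49 45; 45 74]
step 0: y = z − H·x̄ = [3]
step 0: S = H·P̄·Hᵀ + R = [34]
step 0: K = P̄·Hᵀ·S⁻¹ = [-2/17; 29/34]
step 0: x' = x̄ + K·y = [96/17, 291/34]
step 0: P' = (I − K·H)·P̄ = [825/17 823/17; 823/17 1675/34]
step 1: x̄ = F·x = [873/34, 1449/34]
step 1: P̄ = F·P·Fᵀ + Q = [15211/34 29889/34; 29889/34 59621/34]
step 1: y = z − H·x̄ = [-322/17]
step 1: S = H·P̄·Hᵀ + R = [7544/17]
step 1: K = P̄·Hᵀ·S⁻¹ = [179/184; 7433/3772]
step 1: x' = x̄ + K·y = [29/4, 217/41]
step 1: P' = (I − K·H)·P̄ = [5043/184 2611/92; 2611/92 28621/943]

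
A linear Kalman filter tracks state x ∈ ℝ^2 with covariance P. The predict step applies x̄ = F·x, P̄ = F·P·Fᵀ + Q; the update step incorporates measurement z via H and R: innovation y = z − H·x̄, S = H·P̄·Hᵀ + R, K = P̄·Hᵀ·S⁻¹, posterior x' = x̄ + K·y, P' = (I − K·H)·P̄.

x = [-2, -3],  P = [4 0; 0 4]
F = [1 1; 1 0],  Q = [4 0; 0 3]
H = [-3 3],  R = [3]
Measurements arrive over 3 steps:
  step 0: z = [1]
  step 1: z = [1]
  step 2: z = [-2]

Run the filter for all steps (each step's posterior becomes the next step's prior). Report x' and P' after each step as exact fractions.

step 0: x' = [-53/17, -46/17], P' = [108/17 104/17; 104/17 211/34]
step 1: x' = [-4092/1381, -3551/1381], P' = [12586/1381 12031/1381; 12031/1381 11925/1381]
step 2: x' = [-79771/66157, -119404/66157], P' = [703609/66157 674129/66157; 674129/66157 666241/66157]

step 0: x̄ = F·x = [-5, -2]
step 0: P̄ = F·P·Fᵀ + Q = [12 4; 4 7]
step 0: y = z − H·x̄ = [-8]
step 0: S = H·P̄·Hᵀ + R = [102]
step 0: K = P̄·Hᵀ·S⁻¹ = [-4/17; 3/34]
step 0: x' = x̄ + K·y = [-53/17, -46/17]
step 0: P' = (I − K·H)·P̄ = [108/17 104/17; 104/17 211/34]
step 1: x̄ = F·x = [-99/17, -53/17]
step 1: P̄ = F·P·Fᵀ + Q = [979/34 212/17; 212/17 159/17]
step 1: y = z − H·x̄ = [-121/17]
step 1: S = H·P̄·Hᵀ + R = [4143/34]
step 1: K = P̄·Hᵀ·S⁻¹ = [-555/1381; -106/1381]
step 1: x' = x̄ + K·y = [-4092/1381, -3551/1381]
step 1: P' = (I − K·H)·P̄ = [12586/1381 12031/1381; 12031/1381 11925/1381]
step 2: x̄ = F·x = [-7643/1381, -4092/1381]
step 2: P̄ = F·P·Fᵀ + Q = [54097/1381 24617/1381; 24617/1381 16729/1381]
step 2: y = z − H·x̄ = [-13415/1381]
step 2: S = H·P̄·Hᵀ + R = [198471/1381]
step 2: K = P̄·Hᵀ·S⁻¹ = [-29480/66157; -7888/66157]
step 2: x' = x̄ + K·y = [-79771/66157, -119404/66157]
step 2: P' = (I − K·H)·P̄ = [703609/66157 674129/66157; 674129/66157 666241/66157]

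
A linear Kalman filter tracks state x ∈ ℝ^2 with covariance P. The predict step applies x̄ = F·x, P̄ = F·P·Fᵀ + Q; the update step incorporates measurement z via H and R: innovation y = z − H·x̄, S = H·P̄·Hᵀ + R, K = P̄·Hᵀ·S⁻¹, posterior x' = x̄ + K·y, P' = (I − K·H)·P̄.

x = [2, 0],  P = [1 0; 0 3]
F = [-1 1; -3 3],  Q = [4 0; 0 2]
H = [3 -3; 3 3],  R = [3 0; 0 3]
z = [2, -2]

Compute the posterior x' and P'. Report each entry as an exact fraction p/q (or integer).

x̄ = F·x = [-2, -6]
P̄ = F·P·Fᵀ + Q = [8 12; 12 38]
y = z − H·x̄ = [-10, 22]
S = H·P̄·Hᵀ + R = [201 -270; -270 633]
K = P̄·Hᵀ·S⁻¹ = [956/6037 980/6037; -986/6037 1010/6037]
x' = x̄ + K·y = [-74/6037, -4142/6037]
P' = (I − K·H)·P̄ = [968/6037 12/6037; 12/6037 998/6037]

x' = [-74/6037, -4142/6037]
P' = [968/6037 12/6037; 12/6037 998/6037]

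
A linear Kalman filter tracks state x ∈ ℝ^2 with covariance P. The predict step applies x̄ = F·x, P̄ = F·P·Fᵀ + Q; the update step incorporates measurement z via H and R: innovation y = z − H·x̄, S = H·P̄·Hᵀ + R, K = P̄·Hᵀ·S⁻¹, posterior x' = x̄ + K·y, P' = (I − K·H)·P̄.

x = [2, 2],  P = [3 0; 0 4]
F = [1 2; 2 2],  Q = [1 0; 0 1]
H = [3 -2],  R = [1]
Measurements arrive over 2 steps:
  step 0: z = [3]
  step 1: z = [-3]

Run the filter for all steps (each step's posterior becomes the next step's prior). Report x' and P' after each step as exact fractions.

step 0: x' = [214/33, 272/33], P' = [404/33 598/33; 598/33 893/33]
step 1: x' = [4525/2046, 1607/341], P' = [73429/2046 18085/341; 18085/341 26803/341]

step 0: x̄ = F·x = [6, 8]
step 0: P̄ = F·P·Fᵀ + Q = [20 22; 22 29]
step 0: y = z − H·x̄ = [1]
step 0: S = H·P̄·Hᵀ + R = [33]
step 0: K = P̄·Hᵀ·S⁻¹ = [16/33; 8/33]
step 0: x' = x̄ + K·y = [214/33, 272/33]
step 0: P' = (I − K·H)·P̄ = [404/33 598/33; 598/33 893/33]
step 1: x̄ = F·x = [758/33, 324/11]
step 1: P̄ = F·P·Fᵀ + Q = [6401/33 2656/11; 2656/11 3335/11]
step 1: y = z − H·x̄ = [-13]
step 1: S = H·P̄·Hᵀ + R = [62]
step 1: K = P̄·Hᵀ·S⁻¹ = [99/62; 59/31]
step 1: x' = x̄ + K·y = [4525/2046, 1607/341]
step 1: P' = (I − K·H)·P̄ = [73429/2046 18085/341; 18085/341 26803/341]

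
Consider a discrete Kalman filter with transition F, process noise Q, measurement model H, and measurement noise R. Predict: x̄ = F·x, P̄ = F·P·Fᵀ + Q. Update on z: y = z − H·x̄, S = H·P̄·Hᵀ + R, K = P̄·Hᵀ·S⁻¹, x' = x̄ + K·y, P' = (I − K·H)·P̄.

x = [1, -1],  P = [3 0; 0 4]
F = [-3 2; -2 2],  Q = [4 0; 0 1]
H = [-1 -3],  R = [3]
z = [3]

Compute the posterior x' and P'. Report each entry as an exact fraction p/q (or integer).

x' = [-489/515, -366/515]
P' = [2004/515 -519/515; -519/515 294/515]

x̄ = F·x = [-5, -4]
P̄ = F·P·Fᵀ + Q = [47 34; 34 29]
y = z − H·x̄ = [-14]
S = H·P̄·Hᵀ + R = [515]
K = P̄·Hᵀ·S⁻¹ = [-149/515; -121/515]
x' = x̄ + K·y = [-489/515, -366/515]
P' = (I − K·H)·P̄ = [2004/515 -519/515; -519/515 294/515]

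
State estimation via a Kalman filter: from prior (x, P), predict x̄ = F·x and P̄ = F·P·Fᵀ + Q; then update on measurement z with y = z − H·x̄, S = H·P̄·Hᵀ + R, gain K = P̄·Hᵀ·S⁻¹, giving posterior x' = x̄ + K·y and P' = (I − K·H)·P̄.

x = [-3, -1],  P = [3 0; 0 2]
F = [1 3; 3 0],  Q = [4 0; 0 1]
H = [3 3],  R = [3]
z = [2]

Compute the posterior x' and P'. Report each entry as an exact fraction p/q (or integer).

x' = [157/107, -187/214]
P' = [941/107 -924/107; -924/107 1885/214]

x̄ = F·x = [-6, -9]
P̄ = F·P·Fᵀ + Q = [25 9; 9 28]
y = z − H·x̄ = [47]
S = H·P̄·Hᵀ + R = [642]
K = P̄·Hᵀ·S⁻¹ = [17/107; 37/214]
x' = x̄ + K·y = [157/107, -187/214]
P' = (I − K·H)·P̄ = [941/107 -924/107; -924/107 1885/214]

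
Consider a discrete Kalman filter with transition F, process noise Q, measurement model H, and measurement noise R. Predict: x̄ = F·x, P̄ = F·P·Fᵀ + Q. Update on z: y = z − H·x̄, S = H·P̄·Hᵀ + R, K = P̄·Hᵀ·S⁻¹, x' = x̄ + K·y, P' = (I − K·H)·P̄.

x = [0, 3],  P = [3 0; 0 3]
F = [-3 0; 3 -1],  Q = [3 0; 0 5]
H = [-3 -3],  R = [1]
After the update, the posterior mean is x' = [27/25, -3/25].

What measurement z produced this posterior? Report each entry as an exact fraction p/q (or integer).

z = [-3]

x̄ = F·x = [0, -3]
P̄ = F·P·Fᵀ + Q = [30 -27; -27 35]
S = H·P̄·Hᵀ + R = [100]
K = P̄·Hᵀ·S⁻¹ = [-9/100; -6/25]
x' − x̄ = [27/25, 72/25] = K·y
y = (KᵀK)⁻¹·Kᵀ·(x' − x̄) = [-12]
z = y + H·x̄ = [-12] + [9] = [-3]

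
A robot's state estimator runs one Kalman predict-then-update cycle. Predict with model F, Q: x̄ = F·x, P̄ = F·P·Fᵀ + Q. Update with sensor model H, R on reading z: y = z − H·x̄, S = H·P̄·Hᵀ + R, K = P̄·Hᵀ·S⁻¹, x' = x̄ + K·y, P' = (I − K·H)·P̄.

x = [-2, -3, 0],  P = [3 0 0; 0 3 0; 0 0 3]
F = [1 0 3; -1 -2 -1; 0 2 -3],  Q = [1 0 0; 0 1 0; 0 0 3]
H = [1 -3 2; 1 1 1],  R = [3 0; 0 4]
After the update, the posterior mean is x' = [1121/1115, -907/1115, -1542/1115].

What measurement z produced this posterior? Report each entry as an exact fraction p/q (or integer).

z = [1, -2]

x̄ = F·x = [-2, 8, -6]
P̄ = F·P·Fᵀ + Q = [31 -12 -27; -12 19 -3; -27 -3 42]
S = H·P̄·Hᵀ + R = [373 4; 4 12]
K = P̄·Hᵀ·S⁻¹ = [47/1115 -759/1115; -229/1115 448/1115; 186/1115 1053/1115]
x' − x̄ = [3351/1115, -9827/1115, 5148/1115] = K·y
y = (KᵀK)⁻¹·Kᵀ·(x' − x̄) = [39, -2]
z = y + H·x̄ = [39, -2] + [-38, 0] = [1, -2]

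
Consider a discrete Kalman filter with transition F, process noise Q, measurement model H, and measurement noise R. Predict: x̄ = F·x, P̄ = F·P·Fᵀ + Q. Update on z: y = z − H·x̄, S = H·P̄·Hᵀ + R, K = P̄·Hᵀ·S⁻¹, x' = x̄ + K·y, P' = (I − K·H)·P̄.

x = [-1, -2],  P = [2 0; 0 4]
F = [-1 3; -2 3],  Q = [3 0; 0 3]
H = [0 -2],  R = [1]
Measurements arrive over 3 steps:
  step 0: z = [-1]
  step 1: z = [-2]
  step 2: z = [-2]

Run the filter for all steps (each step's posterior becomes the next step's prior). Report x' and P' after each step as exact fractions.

step 0: x̄ = F·x = [-5, -4]
step 0: P̄ = F·P·Fᵀ + Q = [41 40; 40 47]
step 0: y = z − H·x̄ = [-9]
step 0: S = H·P̄·Hᵀ + R = [189]
step 0: K = P̄·Hᵀ·S⁻¹ = [-80/189; -94/189]
step 0: x' = x̄ + K·y = [-25/21, 10/21]
step 0: P' = (I − K·H)·P̄ = [1349/189 40/189; 40/189 47/189]
step 1: x̄ = F·x = [55/21, 80/21]
step 1: P̄ = F·P·Fᵀ + Q = [2099/189 2761/189; 2761/189 5906/189]
step 1: y = z − H·x̄ = [118/21]
step 1: S = H·P̄·Hᵀ + R = [23813/189]
step 1: K = P̄·Hᵀ·S⁻¹ = [-5522/23813; -11812/23813]
step 1: x' = x̄ + K·y = [31339/23813, 24344/23813]
step 1: P' = (I − K·H)·P̄ = [103127/23813 2761/23813; 2761/23813 5906/23813]
step 2: x̄ = F·x = [41693/23813, 10354/23813]
step 2: P̄ = F·P·Fᵀ + Q = [211154/23813 234559/23813; 234559/23813 503969/23813]
step 2: y = z − H·x̄ = [-26918/23813]
step 2: S = H·P̄·Hᵀ + R = [2039689/23813]
step 2: K = P̄·Hᵀ·S⁻¹ = [-469118/2039689; -1007938/2039689]
step 2: x' = x̄ + K·y = [4101477/2039689, 2026230/2039689]
step 2: P' = (I − K·H)·P̄ = [8844614/2039689 234559/2039689; 234559/2039689 503969/2039689]

step 0: x' = [-25/21, 10/21], P' = [1349/189 40/189; 40/189 47/189]
step 1: x' = [31339/23813, 24344/23813], P' = [103127/23813 2761/23813; 2761/23813 5906/23813]
step 2: x' = [4101477/2039689, 2026230/2039689], P' = [8844614/2039689 234559/2039689; 234559/2039689 503969/2039689]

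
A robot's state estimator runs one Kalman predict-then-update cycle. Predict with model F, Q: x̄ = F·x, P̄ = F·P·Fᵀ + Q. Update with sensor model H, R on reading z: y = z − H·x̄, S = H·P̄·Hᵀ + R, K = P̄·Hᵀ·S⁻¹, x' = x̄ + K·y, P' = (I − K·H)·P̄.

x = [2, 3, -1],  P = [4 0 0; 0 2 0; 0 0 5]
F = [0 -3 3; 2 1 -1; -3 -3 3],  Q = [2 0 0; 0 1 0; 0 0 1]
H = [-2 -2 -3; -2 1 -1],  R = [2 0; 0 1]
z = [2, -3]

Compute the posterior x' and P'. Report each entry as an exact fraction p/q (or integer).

x' = [-2087/20805, -2697/1387, 18056/20805]
P' = [124094/20805 6905/1387 -147392/20805; 6905/1387 6291/1387 -8420/1387; -147392/20805 -8420/1387 180026/20805]

x̄ = F·x = [-12, 8, -18]
P̄ = F·P·Fᵀ + Q = [65 -21 63; -21 24 -45; 63 -45 100]
y = z − H·x̄ = [-60, -53]
S = H·P̄·Hᵀ + R = [1306 1019; 1019 811]
K = P̄·Hᵀ·S⁻¹ = [-6581/20805 2779/20805; -566/1387 901/1387; 3653/20805 -11542/20805]
x' = x̄ + K·y = [-2087/20805, -2697/1387, 18056/20805]
P' = (I − K·H)·P̄ = [124094/20805 6905/1387 -147392/20805; 6905/1387 6291/1387 -8420/1387; -147392/20805 -8420/1387 180026/20805]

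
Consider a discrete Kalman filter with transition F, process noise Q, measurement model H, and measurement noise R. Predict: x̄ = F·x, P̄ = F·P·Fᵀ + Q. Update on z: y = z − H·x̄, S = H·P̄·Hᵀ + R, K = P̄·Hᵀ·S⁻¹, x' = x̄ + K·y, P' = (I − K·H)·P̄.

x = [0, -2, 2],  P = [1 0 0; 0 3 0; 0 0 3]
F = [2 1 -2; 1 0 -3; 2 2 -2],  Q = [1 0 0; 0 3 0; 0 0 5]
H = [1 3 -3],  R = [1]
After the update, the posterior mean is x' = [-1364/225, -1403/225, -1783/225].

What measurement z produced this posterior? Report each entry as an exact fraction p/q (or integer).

x̄ = F·x = [-6, -6, -8]
P̄ = F·P·Fᵀ + Q = [20 20 22; 20 31 20; 22 20 33]
S = H·P̄·Hᵀ + R = [225]
K = P̄·Hᵀ·S⁻¹ = [14/225; 53/225; -17/225]
x' − x̄ = [-14/225, -53/225, 17/225] = K·y
y = (KᵀK)⁻¹·Kᵀ·(x' − x̄) = [-1]
z = y + H·x̄ = [-1] + [0] = [-1]

z = [-1]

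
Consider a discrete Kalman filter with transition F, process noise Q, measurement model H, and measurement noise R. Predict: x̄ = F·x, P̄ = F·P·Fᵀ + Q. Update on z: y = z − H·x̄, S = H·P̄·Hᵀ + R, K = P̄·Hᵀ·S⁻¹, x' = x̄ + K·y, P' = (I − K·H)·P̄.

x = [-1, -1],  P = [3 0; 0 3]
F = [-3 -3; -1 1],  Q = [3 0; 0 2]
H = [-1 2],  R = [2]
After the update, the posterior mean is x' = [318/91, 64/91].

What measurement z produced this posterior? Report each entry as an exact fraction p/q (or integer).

z = [-2]

x̄ = F·x = [6, 0]
P̄ = F·P·Fᵀ + Q = [57 0; 0 8]
S = H·P̄·Hᵀ + R = [91]
K = P̄·Hᵀ·S⁻¹ = [-57/91; 16/91]
x' − x̄ = [-228/91, 64/91] = K·y
y = (KᵀK)⁻¹·Kᵀ·(x' − x̄) = [4]
z = y + H·x̄ = [4] + [-6] = [-2]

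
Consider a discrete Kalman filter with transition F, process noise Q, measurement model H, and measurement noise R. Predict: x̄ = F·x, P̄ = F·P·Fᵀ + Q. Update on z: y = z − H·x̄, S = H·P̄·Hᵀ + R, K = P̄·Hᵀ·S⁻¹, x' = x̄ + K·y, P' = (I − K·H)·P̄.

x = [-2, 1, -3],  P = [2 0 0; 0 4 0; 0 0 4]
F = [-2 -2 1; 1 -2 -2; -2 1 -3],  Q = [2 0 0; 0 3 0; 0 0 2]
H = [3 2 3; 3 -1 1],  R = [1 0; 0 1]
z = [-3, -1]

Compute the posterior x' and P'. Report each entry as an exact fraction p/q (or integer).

x̄ = F·x = [-1, 2, 14]
P̄ = F·P·Fᵀ + Q = [30 4 -12; 4 37 12; -12 12 50]
y = z − H·x̄ = [-46, -10]
S = H·P̄·Hᵀ + R = [845 202; 202 238]
K = P̄·Hᵀ·S⁻¹ = [-96/80153 25003/80153; 15831/80153 -35629/160306; 16220/80153 -13093/80153]
x' = x̄ + K·y = [-325767/80153, -389775/80153, 506952/80153]
P' = (I − K·H)·P̄ = [560320/80153 657363/80153 -998594/80153; 657363/80153 1605381/160306 -1187213/80153; -998594/80153 -1187213/80153 1795476/80153]

x' = [-325767/80153, -389775/80153, 506952/80153]
P' = [560320/80153 657363/80153 -998594/80153; 657363/80153 1605381/160306 -1187213/80153; -998594/80153 -1187213/80153 1795476/80153]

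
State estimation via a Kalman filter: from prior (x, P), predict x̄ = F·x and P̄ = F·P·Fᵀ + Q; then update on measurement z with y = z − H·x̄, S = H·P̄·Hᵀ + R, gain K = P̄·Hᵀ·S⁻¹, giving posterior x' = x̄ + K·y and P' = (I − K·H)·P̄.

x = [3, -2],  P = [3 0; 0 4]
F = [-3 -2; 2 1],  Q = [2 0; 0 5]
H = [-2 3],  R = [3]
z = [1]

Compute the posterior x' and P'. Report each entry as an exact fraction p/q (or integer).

x̄ = F·x = [-5, 4]
P̄ = F·P·Fᵀ + Q = [45 -26; -26 21]
y = z − H·x̄ = [-21]
S = H·P̄·Hᵀ + R = [684]
K = P̄·Hᵀ·S⁻¹ = [-14/57; 115/684]
x' = x̄ + K·y = [3/19, 107/228]
P' = (I − K·H)·P̄ = [71/19 128/57; 128/57 1139/684]

x' = [3/19, 107/228]
P' = [71/19 128/57; 128/57 1139/684]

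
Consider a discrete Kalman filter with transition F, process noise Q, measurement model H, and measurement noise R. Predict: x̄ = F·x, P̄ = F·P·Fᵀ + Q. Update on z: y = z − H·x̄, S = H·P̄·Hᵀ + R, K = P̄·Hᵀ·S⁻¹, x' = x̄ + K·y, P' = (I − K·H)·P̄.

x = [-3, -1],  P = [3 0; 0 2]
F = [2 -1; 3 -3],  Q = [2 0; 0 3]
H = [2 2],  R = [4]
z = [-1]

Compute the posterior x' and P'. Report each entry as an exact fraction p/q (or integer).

x' = [-145/113, 78/113]
P' = [208/113 -168/113; -168/113 240/113]

x̄ = F·x = [-5, -6]
P̄ = F·P·Fᵀ + Q = [16 24; 24 48]
y = z − H·x̄ = [21]
S = H·P̄·Hᵀ + R = [452]
K = P̄·Hᵀ·S⁻¹ = [20/113; 36/113]
x' = x̄ + K·y = [-145/113, 78/113]
P' = (I − K·H)·P̄ = [208/113 -168/113; -168/113 240/113]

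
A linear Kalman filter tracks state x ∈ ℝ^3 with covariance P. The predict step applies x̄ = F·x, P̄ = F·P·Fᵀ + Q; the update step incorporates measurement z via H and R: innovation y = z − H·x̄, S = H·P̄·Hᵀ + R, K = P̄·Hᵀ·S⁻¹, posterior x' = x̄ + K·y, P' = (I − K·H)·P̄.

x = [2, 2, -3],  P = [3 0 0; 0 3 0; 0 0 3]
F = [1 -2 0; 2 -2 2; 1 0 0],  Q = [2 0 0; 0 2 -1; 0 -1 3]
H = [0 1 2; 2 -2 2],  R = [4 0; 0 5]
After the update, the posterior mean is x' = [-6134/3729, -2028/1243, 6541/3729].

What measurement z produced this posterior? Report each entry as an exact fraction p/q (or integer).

x̄ = F·x = [-2, -6, 2]
P̄ = F·P·Fᵀ + Q = [17 18 3; 18 38 5; 3 5 6]
S = H·P̄·Hᵀ + R = [86 -14; -14 89]
K = P̄·Hᵀ·S⁻¹ = [1096/3729 340/3729; 642/1243 -318/1243; 1625/7458 463/3729]
x' − x̄ = [1324/3729, 5430/1243, -917/3729] = K·y
y = (KᵀK)⁻¹·Kᵀ·(x' − x̄) = [4, -9]
z = y + H·x̄ = [4, -9] + [-2, 12] = [2, 3]

z = [2, 3]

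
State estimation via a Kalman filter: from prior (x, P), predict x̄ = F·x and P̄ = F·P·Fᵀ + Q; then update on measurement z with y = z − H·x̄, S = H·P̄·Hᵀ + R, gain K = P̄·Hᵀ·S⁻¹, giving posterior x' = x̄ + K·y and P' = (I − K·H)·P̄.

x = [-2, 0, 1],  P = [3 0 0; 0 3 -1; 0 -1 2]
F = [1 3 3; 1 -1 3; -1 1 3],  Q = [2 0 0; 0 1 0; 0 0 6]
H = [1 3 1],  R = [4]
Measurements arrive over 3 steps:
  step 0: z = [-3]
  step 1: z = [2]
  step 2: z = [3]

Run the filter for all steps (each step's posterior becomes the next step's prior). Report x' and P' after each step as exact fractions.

step 0: x' = [-91/157, -287/157, 497/157], P' = [11228/471 -1352/157 396/157; -1352/157 760/157 -780/157; 396/157 -780/157 2040/157]
step 1: x' = [-970115/500869, 171348/500869, 1484133/500869], P' = [12062990/1502607 -10625650/1502607 20583952/1502607; -10625650/1502607 18460292/1502607 -43263542/1502607; 20583952/1502607 -43263542/1502607 109964522/1502607]
step 2: x' = [81919194530/25391494919, -48204361363/25391494919, 139084619008/25391494919], P' = [149378012230/25391494919 -71056412842/25391494919 77207573824/25391494919; -71056412842/25391494919 98835172684/25391494919 -201428830646/25391494919; 77207573824/25391494919 -201428830646/25391494919 543143684858/25391494919]

step 0: x̄ = F·x = [1, 1, 5]
step 0: P̄ = F·P·Fᵀ + Q = [32 6 12; 6 31 12; 12 12 24]
step 0: y = z − H·x̄ = [-12]
step 0: S = H·P̄·Hᵀ + R = [471]
step 0: K = P̄·Hᵀ·S⁻¹ = [62/471; 37/157; 24/157]
step 0: x' = x̄ + K·y = [-91/157, -287/157, 497/157]
step 0: P' = (I − K·H)·P̄ = [11228/471 -1352/157 396/157; -1352/157 760/157 -780/157; 396/157 -780/157 2040/157]
step 1: x̄ = F·x = [539/157, 1687/157, 1295/157]
step 1: P̄ = F·P·Fᵀ + Q = [28442/471 44444/471 30724/471; 44444/471 98339/471 33460/471; 30724/471 33460/471 58358/471]
step 1: y = z − H·x̄ = [-6581/157]
step 1: S = H·P̄·Hᵀ + R = [500869/157]
step 1: K = P̄·Hᵀ·S⁻¹ = [64166/500869; 124307/500869; 63154/500869]
step 1: x' = x̄ + K·y = [-970115/500869, 171348/500869, 1484133/500869]
step 1: P' = (I − K·H)·P̄ = [12062990/1502607 -10625650/1502607 20583952/1502607; -10625650/1502607 18460292/1502607 -43263542/1502607; 20583952/1502607 -43263542/1502607 109964522/1502607]
step 2: x̄ = F·x = [3996328/500869, 3310936/500869, 5593862/500869]
step 2: P̄ = F·P·Fᵀ + Q = [451897586/1502607 263011324/500869 178362460/500869; 263011324/500869 475347617/500869 312635372/500869; 178362460/500869 312635372/500869 222461986/500869]
step 2: y = z − H·x̄ = [-18020391/500869]
step 2: S = H·P̄·Hᵀ + R = [25391494919/1502607]
step 2: K = P̄·Hᵀ·S⁻¹ = [3354086882/25391494919; 6005068641/25391494919; 4016191686/25391494919]
step 2: x' = x̄ + K·y = [81919194530/25391494919, -48204361363/25391494919, 139084619008/25391494919]
step 2: P' = (I − K·H)·P̄ = [149378012230/25391494919 -71056412842/25391494919 77207573824/25391494919; -71056412842/25391494919 98835172684/25391494919 -201428830646/25391494919; 77207573824/25391494919 -201428830646/25391494919 543143684858/25391494919]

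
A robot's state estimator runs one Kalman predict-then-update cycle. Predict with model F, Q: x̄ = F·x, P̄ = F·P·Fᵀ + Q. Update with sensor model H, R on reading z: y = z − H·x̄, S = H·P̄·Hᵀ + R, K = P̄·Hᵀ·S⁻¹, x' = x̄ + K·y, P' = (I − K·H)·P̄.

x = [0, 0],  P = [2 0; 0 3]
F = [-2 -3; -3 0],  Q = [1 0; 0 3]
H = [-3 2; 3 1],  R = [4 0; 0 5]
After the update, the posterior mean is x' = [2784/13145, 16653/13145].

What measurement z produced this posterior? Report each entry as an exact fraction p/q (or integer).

z = [2, 2]

x̄ = F·x = [0, 0]
P̄ = F·P·Fᵀ + Q = [36 12; 12 21]
S = H·P̄·Hᵀ + R = [268 -246; -246 422]
K = P̄·Hᵀ·S⁻¹ = [-1482/13145 2874/13145; 8277/26290 4188/13145]
x' − x̄ = [2784/13145, 16653/13145] = K·y
y = (KᵀK)⁻¹·Kᵀ·(x' − x̄) = [2, 2]
z = y + H·x̄ = [2, 2] + [0, 0] = [2, 2]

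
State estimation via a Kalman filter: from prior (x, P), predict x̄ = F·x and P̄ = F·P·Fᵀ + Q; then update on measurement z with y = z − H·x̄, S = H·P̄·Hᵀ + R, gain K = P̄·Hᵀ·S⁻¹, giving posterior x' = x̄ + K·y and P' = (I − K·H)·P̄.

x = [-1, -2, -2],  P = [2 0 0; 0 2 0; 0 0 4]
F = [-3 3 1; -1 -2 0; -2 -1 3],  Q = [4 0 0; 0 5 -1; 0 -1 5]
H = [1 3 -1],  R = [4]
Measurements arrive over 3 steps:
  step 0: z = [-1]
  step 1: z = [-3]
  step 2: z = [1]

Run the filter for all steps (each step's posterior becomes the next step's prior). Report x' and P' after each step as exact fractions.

step 0: x̄ = F·x = [-5, 5, -2]
step 0: P̄ = F·P·Fᵀ + Q = [44 -6 18; -6 15 7; 18 7 51]
step 0: y = z − H·x̄ = [-13]
step 0: S = H·P̄·Hᵀ + R = [120]
step 0: K = P̄·Hᵀ·S⁻¹ = [1/15; 4/15; -1/10]
step 0: x' = x̄ + K·y = [-88/15, 23/15, -7/10]
step 0: P' = (I − K·H)·P̄ = [652/15 -122/15 94/5; -122/15 97/15 51/5; 94/5 51/5 249/5]
step 1: x̄ = F·x = [43/2, 14/5, 81/10]
step 1: P̄ = F·P·Fᵀ + Q = [598 28 290; 28 209/5 -297/5; 290 -297/5 1571/5]
step 1: y = z − H·x̄ = [-124/5]
step 1: S = H·P̄·Hᵀ + R = [6184/5]
step 1: K = P̄·Hᵀ·S⁻¹ = [245/773; 133/773; -253/1546]
step 1: x' = x̄ + K·y = [21087/1546, -1134/773, 18797/1546]
step 1: P' = (I − K·H)·P̄ = [366214/773 -30492/773 273758/773; -30492/773 4009/773 -18997/773; 273758/773 -18997/773 217273/773]
step 2: x̄ = F·x = [-25634/773, -16551/1546, 16485/1546]
step 2: P̄ = F·P·Fᵀ + Q = [2344698/773 747348/773 -234762/773; 747348/773 264147/773 -120079/773; -234762/773 -120079/773 135105/773]
step 2: y = z − H·x̄ = [59476/773]
step 2: S = H·P̄·Hᵀ + R = [10534304/773]
step 2: K = P̄·Hᵀ·S⁻¹ = [150672/329197; 414967/2633576; -91263/1316788]
step 2: x' = x̄ + K·y = [676238/329197, 466756/329197, 3509487/658394]
step 2: P' = (I − K·H)·P̄ = [58734666/329197 -5266380/329197 42332838/329197; -5266380/329197 2218873/658394 -2145554/329197; 42332838/329197 -2145554/329197 35987439/329197]

step 0: x' = [-88/15, 23/15, -7/10], P' = [652/15 -122/15 94/5; -122/15 97/15 51/5; 94/5 51/5 249/5]
step 1: x' = [21087/1546, -1134/773, 18797/1546], P' = [366214/773 -30492/773 273758/773; -30492/773 4009/773 -18997/773; 273758/773 -18997/773 217273/773]
step 2: x' = [676238/329197, 466756/329197, 3509487/658394], P' = [58734666/329197 -5266380/329197 42332838/329197; -5266380/329197 2218873/658394 -2145554/329197; 42332838/329197 -2145554/329197 35987439/329197]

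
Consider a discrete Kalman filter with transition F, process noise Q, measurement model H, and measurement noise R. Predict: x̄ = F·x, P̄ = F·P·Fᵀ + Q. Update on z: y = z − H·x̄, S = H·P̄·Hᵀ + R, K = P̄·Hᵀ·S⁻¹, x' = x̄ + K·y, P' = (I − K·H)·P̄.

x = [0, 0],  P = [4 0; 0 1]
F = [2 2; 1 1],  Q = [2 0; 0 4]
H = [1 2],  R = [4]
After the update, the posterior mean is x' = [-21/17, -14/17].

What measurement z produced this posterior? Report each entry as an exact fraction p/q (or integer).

z = [-3]

x̄ = F·x = [0, 0]
P̄ = F·P·Fᵀ + Q = [22 10; 10 9]
S = H·P̄·Hᵀ + R = [102]
K = P̄·Hᵀ·S⁻¹ = [7/17; 14/51]
x' − x̄ = [-21/17, -14/17] = K·y
y = (KᵀK)⁻¹·Kᵀ·(x' − x̄) = [-3]
z = y + H·x̄ = [-3] + [0] = [-3]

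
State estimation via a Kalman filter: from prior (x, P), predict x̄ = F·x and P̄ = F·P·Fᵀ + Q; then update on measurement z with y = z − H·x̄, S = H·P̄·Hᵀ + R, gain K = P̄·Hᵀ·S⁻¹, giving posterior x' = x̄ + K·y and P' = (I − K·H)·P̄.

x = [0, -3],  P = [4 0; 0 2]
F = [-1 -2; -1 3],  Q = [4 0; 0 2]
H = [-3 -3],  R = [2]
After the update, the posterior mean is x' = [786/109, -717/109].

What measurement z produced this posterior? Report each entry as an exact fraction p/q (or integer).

z = [-2]

x̄ = F·x = [6, -9]
P̄ = F·P·Fᵀ + Q = [16 -8; -8 24]
S = H·P̄·Hᵀ + R = [218]
K = P̄·Hᵀ·S⁻¹ = [-12/109; -24/109]
x' − x̄ = [132/109, 264/109] = K·y
y = (KᵀK)⁻¹·Kᵀ·(x' − x̄) = [-11]
z = y + H·x̄ = [-11] + [9] = [-2]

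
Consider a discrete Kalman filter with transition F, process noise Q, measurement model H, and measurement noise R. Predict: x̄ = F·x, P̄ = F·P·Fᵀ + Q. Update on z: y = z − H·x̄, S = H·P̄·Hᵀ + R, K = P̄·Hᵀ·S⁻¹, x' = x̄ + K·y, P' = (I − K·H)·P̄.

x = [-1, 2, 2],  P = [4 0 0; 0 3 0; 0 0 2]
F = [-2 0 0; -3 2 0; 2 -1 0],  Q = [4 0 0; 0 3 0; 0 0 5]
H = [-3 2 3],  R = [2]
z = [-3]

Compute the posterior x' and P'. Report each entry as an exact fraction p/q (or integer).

x' = [212/121, 817/121, -454/121]
P' = [620/121 1104/121 -136/121; 1104/121 4371/121 -1830/121; -136/121 -1830/121 1104/121]

x̄ = F·x = [2, 7, -4]
P̄ = F·P·Fᵀ + Q = [20 24 -16; 24 51 -30; -16 -30 24]
y = z − H·x̄ = [1]
S = H·P̄·Hᵀ + R = [242]
K = P̄·Hᵀ·S⁻¹ = [-30/121; -30/121; 30/121]
x' = x̄ + K·y = [212/121, 817/121, -454/121]
P' = (I − K·H)·P̄ = [620/121 1104/121 -136/121; 1104/121 4371/121 -1830/121; -136/121 -1830/121 1104/121]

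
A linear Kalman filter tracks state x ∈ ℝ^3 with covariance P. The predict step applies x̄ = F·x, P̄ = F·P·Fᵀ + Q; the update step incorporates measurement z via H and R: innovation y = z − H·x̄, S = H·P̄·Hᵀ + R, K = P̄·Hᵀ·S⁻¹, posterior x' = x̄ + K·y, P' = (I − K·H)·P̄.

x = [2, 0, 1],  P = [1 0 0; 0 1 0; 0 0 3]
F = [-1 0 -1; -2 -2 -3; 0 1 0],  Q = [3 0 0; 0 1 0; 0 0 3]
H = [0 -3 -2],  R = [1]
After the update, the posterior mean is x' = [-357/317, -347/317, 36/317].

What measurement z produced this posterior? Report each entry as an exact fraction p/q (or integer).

x̄ = F·x = [-3, -7, 0]
P̄ = F·P·Fᵀ + Q = [7 11 0; 11 36 -2; 0 -2 4]
S = H·P̄·Hᵀ + R = [317]
K = P̄·Hᵀ·S⁻¹ = [-33/317; -104/317; -2/317]
x' − x̄ = [594/317, 1872/317, 36/317] = K·y
y = (KᵀK)⁻¹·Kᵀ·(x' − x̄) = [-18]
z = y + H·x̄ = [-18] + [21] = [3]

z = [3]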